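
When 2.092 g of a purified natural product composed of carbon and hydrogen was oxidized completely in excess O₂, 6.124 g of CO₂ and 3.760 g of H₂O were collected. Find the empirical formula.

CH3

mol C = 6.124 g CO₂ ÷ 44.009 g/mol = 0.13915 mol
mol H = 2 × 3.760 g H₂O ÷ 18.015 g/mol = 0.41743 mol
Divide by the smallest (0.13915 mol): C 1.000, H 3.000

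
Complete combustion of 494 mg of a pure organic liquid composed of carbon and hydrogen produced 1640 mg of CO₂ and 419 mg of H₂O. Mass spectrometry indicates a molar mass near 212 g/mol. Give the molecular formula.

mol C = 1.64 g CO₂ ÷ 44.009 g/mol = 0.03727 mol
mol H = 2 × 0.419 g H₂O ÷ 18.015 g/mol = 0.04652 mol
Divide by the smallest (0.03727 mol): C 1.000, H 1.248
Multiplying each by 4 gives whole numbers: C 4.00, H 4.99
Empirical formula: C4H5
Empirical-formula mass = 53.08 g/mol; 212 ÷ 53.08 ≈ 4, so the molecular formula is C16H20.

C16H20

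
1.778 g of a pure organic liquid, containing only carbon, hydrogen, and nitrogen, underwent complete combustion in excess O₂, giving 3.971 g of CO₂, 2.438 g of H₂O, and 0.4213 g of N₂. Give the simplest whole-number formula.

C3H9N

mol C = 3.971 g CO₂ ÷ 44.009 g/mol = 0.090232 mol
mol H = 2 × 2.438 g H₂O ÷ 18.015 g/mol = 0.27066 mol
mol N = 2 × 0.4213 g N₂ ÷ 28.014 g/mol = 0.030078 mol
Divide by the smallest (0.030078 mol): C 3.000, H 8.999, N 1.000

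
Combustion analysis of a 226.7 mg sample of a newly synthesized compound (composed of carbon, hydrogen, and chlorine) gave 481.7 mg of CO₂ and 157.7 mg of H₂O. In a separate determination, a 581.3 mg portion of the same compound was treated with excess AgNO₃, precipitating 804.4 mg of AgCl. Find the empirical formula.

C5H8Cl

mol C = 0.4817 g CO₂ ÷ 44.009 g/mol = 0.010945 mol
mol H = 2 × 0.1577 g H₂O ÷ 18.015 g/mol = 0.017508 mol
From the AgCl data: mol Cl per gram of compound = (0.8044 ÷ 143.318) ÷ 0.5813 = 0.0096554 mol/g, so in the 0.2267 g combustion sample mol Cl = 0.0021889 mol
Divide by the smallest (0.0021889 mol): C 5.000, H 7.998, Cl 1.000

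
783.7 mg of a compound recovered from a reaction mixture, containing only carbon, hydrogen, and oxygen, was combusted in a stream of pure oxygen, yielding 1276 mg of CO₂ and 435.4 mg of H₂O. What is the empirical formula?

C6H10O5

mol C = 1.276 g CO₂ ÷ 44.009 g/mol = 0.028994 mol
mol H = 2 × 0.4354 g H₂O ÷ 18.015 g/mol = 0.048337 mol
mass O = 0.7837 − (0.34825 + 0.048724) = 0.38673 g → mol O = 0.38673 ÷ 15.999 = 0.024172 mol
Divide by the smallest (0.024172 mol): C 1.199, H 2.000, O 1.000
Multiplying each by 5 gives whole numbers: C 6.00, H 10.00, O 5.00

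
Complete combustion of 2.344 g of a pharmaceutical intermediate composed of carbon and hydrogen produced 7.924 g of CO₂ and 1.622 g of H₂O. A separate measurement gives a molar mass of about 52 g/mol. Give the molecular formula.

mol C = 7.924 g CO₂ ÷ 44.009 g/mol = 0.18005 mol
mol H = 2 × 1.622 g H₂O ÷ 18.015 g/mol = 0.18007 mol
Divide by the smallest (0.18005 mol): C 1.000, H 1.000
Empirical formula: CH
Empirical-formula mass = 13.02 g/mol; 52 ÷ 13.02 ≈ 4, so the molecular formula is C4H4.

C4H4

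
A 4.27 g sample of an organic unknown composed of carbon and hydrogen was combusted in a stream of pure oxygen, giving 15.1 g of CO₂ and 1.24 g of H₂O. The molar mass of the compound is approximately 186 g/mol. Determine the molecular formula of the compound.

mol C = 15.1 g CO₂ ÷ 44.009 g/mol = 0.3431 mol
mol H = 2 × 1.24 g H₂O ÷ 18.015 g/mol = 0.1377 mol
Divide by the smallest (0.1377 mol): C 2.492, H 1.000
Multiplying each by 2 gives whole numbers: C 4.98, H 2.00
Empirical formula: C5H2
Empirical-formula mass = 62.07 g/mol; 186 ÷ 62.07 ≈ 3, so the molecular formula is C15H6.

C15H6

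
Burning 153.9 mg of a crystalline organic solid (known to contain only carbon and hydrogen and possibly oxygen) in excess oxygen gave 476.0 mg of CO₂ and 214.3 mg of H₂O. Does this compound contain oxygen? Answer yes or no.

mol C = 0.4760 g CO₂ ÷ 44.009 g/mol = 0.010816 mol
mol H = 2 × 0.2143 g H₂O ÷ 18.015 g/mol = 0.023791 mol
C and H together account for 0.15389 g — essentially the entire 0.1539 g sample — so the compound contains no oxygen.

no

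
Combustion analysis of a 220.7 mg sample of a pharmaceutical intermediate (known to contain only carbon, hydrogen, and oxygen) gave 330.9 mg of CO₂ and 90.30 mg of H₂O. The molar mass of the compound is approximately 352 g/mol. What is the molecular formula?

mol C = 0.3309 g CO₂ ÷ 44.009 g/mol = 0.0075189 mol
mol H = 2 × 0.09030 g H₂O ÷ 18.015 g/mol = 0.010025 mol
mass O = 0.2207 − (0.090310 + 0.010105) = 0.12029 g → mol O = 0.12029 ÷ 15.999 = 0.0075183 mol
Divide by the smallest (0.0075183 mol): C 1.000, H 1.333, O 1.000
Multiplying each by 3 gives whole numbers: C 3.00, H 4.00, O 3.00
Empirical formula: C3H4O3
Empirical-formula mass = 88.06 g/mol; 352 ÷ 88.06 ≈ 4, so the molecular formula is C12H16O12.

C12H16O12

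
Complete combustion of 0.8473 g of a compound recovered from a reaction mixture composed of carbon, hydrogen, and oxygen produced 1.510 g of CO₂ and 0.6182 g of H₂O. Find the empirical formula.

C3H6O2

mol C = 1.510 g CO₂ ÷ 44.009 g/mol = 0.034311 mol
mol H = 2 × 0.6182 g H₂O ÷ 18.015 g/mol = 0.068632 mol
mass O = 0.8473 − (0.41211 + 0.069181) = 0.36601 g → mol O = 0.36601 ÷ 15.999 = 0.022877 mol
Divide by the smallest (0.022877 mol): C 1.500, H 3.000, O 1.000
Multiplying each by 2 gives whole numbers: C 3.00, H 6.00, O 2.00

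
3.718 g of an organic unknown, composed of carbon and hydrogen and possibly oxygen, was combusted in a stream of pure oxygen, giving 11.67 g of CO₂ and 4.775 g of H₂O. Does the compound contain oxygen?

mol C = 11.67 g CO₂ ÷ 44.009 g/mol = 0.26517 mol
mol H = 2 × 4.775 g H₂O ÷ 18.015 g/mol = 0.53011 mol
C and H together account for 3.7193 g — essentially the entire 3.718 g sample — so the compound contains no oxygen.

no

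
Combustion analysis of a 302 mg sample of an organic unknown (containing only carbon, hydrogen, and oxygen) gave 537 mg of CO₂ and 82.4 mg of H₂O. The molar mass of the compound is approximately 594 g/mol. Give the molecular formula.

C24H18O18

mol C = 0.537 g CO₂ ÷ 44.009 g/mol = 0.01220 mol
mol H = 2 × 0.0824 g H₂O ÷ 18.015 g/mol = 0.009148 mol
mass O = 0.302 − (0.1466 + 0.009221) = 0.1462 g → mol O = 0.1462 ÷ 15.999 = 0.009139 mol
Divide by the smallest (0.009139 mol): C 1.335, H 1.001, O 1.000
Multiplying each by 3 gives whole numbers: C 4.01, H 3.00, O 3.00
Empirical formula: C4H3O3
Empirical-formula mass = 99.06 g/mol; 594 ÷ 99.06 ≈ 6, so the molecular formula is C24H18O18.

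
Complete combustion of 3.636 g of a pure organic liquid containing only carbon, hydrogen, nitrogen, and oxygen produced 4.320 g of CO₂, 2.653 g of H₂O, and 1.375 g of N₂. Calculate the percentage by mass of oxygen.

mol C = 4.320 g CO₂ ÷ 44.009 g/mol = 0.098162 mol
mol H = 2 × 2.653 g H₂O ÷ 18.015 g/mol = 0.29453 mol
mol N = 2 × 1.375 g N₂ ÷ 28.014 g/mol = 0.098165 mol
mass O = 3.636 − (1.1790 + 0.29689 + 1.3750) = 0.78509 g → mol O = 0.78509 ÷ 15.999 = 0.049071 mol
mass % O = 0.78509 g ÷ 3.636 g × 100%

21.59%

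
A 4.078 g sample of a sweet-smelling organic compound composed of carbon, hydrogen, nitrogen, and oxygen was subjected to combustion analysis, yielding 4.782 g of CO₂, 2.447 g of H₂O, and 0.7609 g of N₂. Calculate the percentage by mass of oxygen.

42.62%

mol C = 4.782 g CO₂ ÷ 44.009 g/mol = 0.10866 mol
mol H = 2 × 2.447 g H₂O ÷ 18.015 g/mol = 0.27166 mol
mol N = 2 × 0.7609 g N₂ ÷ 28.014 g/mol = 0.054323 mol
mass O = 4.078 − (1.3051 + 0.27384 + 0.76090) = 1.7382 g → mol O = 1.7382 ÷ 15.999 = 0.10864 mol
mass % O = 1.7382 g ÷ 4.078 g × 100%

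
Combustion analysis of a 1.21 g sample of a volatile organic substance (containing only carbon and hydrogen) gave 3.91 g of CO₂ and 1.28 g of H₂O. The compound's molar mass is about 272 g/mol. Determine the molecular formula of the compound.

mol C = 3.91 g CO₂ ÷ 44.009 g/mol = 0.08885 mol
mol H = 2 × 1.28 g H₂O ÷ 18.015 g/mol = 0.1421 mol
Divide by the smallest (0.08885 mol): C 1.000, H 1.599
Multiplying each by 5 gives whole numbers: C 5.00, H 8.00
Empirical formula: C5H8
Empirical-formula mass = 68.12 g/mol; 272 ÷ 68.12 ≈ 4, so the molecular formula is C20H32.

C20H32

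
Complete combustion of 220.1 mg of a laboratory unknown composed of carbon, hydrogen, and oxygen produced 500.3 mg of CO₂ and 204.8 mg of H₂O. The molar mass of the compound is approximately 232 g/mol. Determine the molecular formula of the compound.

mol C = 0.5003 g CO₂ ÷ 44.009 g/mol = 0.011368 mol
mol H = 2 × 0.2048 g H₂O ÷ 18.015 g/mol = 0.022737 mol
mass O = 0.2201 − (0.13654 + 0.022919) = 0.060639 g → mol O = 0.060639 ÷ 15.999 = 0.0037902 mol
Divide by the smallest (0.0037902 mol): C 2.999, H 5.999, O 1.000
Empirical formula: C3H6O
Empirical-formula mass = 58.08 g/mol; 232 ÷ 58.08 ≈ 4, so the molecular formula is C12H24O4.

C12H24O4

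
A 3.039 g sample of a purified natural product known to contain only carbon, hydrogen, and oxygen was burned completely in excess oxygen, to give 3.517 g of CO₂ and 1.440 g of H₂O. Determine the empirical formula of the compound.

C2H4O3

mol C = 3.517 g CO₂ ÷ 44.009 g/mol = 0.079915 mol
mol H = 2 × 1.440 g H₂O ÷ 18.015 g/mol = 0.15987 mol
mass O = 3.039 − (0.95986 + 0.16115) = 1.9180 g → mol O = 1.9180 ÷ 15.999 = 0.11988 mol
Divide by the smallest (0.079915 mol): C 1.000, H 2.000, O 1.500
Multiplying each by 2 gives whole numbers: C 2.00, H 4.00, O 3.00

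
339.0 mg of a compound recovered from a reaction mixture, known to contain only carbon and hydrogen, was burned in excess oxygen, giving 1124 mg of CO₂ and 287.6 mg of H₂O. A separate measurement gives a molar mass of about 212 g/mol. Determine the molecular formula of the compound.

C16H20

mol C = 1.124 g CO₂ ÷ 44.009 g/mol = 0.025540 mol
mol H = 2 × 0.2876 g H₂O ÷ 18.015 g/mol = 0.031929 mol
Divide by the smallest (0.025540 mol): C 1.000, H 1.250
Multiplying each by 4 gives whole numbers: C 4.00, H 5.00
Empirical formula: C4H5
Empirical-formula mass = 53.08 g/mol; 212 ÷ 53.08 ≈ 4, so the molecular formula is C16H20.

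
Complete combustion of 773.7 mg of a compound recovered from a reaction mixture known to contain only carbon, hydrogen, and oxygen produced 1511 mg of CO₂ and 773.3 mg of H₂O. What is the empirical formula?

C2H5O

mol C = 1.511 g CO₂ ÷ 44.009 g/mol = 0.034334 mol
mol H = 2 × 0.7733 g H₂O ÷ 18.015 g/mol = 0.085851 mol
mass O = 0.7737 − (0.41238 + 0.086537) = 0.27478 g → mol O = 0.27478 ÷ 15.999 = 0.017175 mol
Divide by the smallest (0.017175 mol): C 1.999, H 4.999, O 1.000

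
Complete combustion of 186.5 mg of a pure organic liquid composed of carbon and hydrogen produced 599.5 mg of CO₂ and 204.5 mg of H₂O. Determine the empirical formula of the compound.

C3H5

mol C = 0.5995 g CO₂ ÷ 44.009 g/mol = 0.013622 mol
mol H = 2 × 0.2045 g H₂O ÷ 18.015 g/mol = 0.022703 mol
Divide by the smallest (0.013622 mol): C 1.000, H 1.667
Multiplying each by 3 gives whole numbers: C 3.00, H 5.00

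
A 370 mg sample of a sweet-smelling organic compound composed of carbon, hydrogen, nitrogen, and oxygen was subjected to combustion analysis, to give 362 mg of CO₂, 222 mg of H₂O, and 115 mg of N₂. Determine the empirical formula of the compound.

mol C = 0.362 g CO₂ ÷ 44.009 g/mol = 0.008226 mol
mol H = 2 × 0.222 g H₂O ÷ 18.015 g/mol = 0.02465 mol
mol N = 2 × 0.115 g N₂ ÷ 28.014 g/mol = 0.008210 mol
mass O = 0.370 − (0.09880 + 0.02484 + 0.1150) = 0.1314 g → mol O = 0.1314 ÷ 15.999 = 0.008210 mol
Divide by the smallest (0.008210 mol): C 1.002, H 3.002, N 1.000, O 1.000

CH3NO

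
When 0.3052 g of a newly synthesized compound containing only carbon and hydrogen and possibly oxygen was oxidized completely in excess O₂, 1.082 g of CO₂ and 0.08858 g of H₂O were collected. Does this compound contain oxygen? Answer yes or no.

no

mol C = 1.082 g CO₂ ÷ 44.009 g/mol = 0.024586 mol
mol H = 2 × 0.08858 g H₂O ÷ 18.015 g/mol = 0.0098340 mol
C and H together account for 0.30521 g — essentially the entire 0.3052 g sample — so the compound contains no oxygen.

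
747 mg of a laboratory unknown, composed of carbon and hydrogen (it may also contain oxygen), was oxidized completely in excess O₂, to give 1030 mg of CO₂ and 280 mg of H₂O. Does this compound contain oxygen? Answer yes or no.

mol C = 1.03 g CO₂ ÷ 44.009 g/mol = 0.02340 mol
mol H = 2 × 0.280 g H₂O ÷ 18.015 g/mol = 0.03109 mol
C and H account for only 0.3124 g of the 0.747 g sample; the remaining 0.4346 g must be oxygen.

yes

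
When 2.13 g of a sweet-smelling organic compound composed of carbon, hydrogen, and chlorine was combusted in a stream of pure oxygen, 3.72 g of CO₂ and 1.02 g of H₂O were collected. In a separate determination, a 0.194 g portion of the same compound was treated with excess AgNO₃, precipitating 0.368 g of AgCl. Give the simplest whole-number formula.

mol C = 3.72 g CO₂ ÷ 44.009 g/mol = 0.08453 mol
mol H = 2 × 1.02 g H₂O ÷ 18.015 g/mol = 0.1132 mol
From the AgCl data: mol Cl per gram of compound = (0.368 ÷ 143.318) ÷ 0.194 = 0.01324 mol/g, so in the 2.13 g combustion sample mol Cl = 0.02819 mol
Divide by the smallest (0.02819 mol): C 2.998, H 4.017, Cl 1.000

C3H4Cl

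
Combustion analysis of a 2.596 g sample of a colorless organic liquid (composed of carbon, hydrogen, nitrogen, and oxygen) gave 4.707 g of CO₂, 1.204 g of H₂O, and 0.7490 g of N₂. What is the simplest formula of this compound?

C4H5N2O

mol C = 4.707 g CO₂ ÷ 44.009 g/mol = 0.10696 mol
mol H = 2 × 1.204 g H₂O ÷ 18.015 g/mol = 0.13367 mol
mol N = 2 × 0.7490 g N₂ ÷ 28.014 g/mol = 0.053473 mol
mass O = 2.596 − (1.2846 + 0.13474 + 0.74900) = 0.42762 g → mol O = 0.42762 ÷ 15.999 = 0.026728 mol
Divide by the smallest (0.026728 mol): C 4.002, H 5.001, N 2.001, O 1.000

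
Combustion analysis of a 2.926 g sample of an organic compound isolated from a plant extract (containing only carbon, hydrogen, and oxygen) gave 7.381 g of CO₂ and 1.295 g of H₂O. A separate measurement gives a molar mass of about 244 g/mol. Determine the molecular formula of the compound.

mol C = 7.381 g CO₂ ÷ 44.009 g/mol = 0.16772 mol
mol H = 2 × 1.295 g H₂O ÷ 18.015 g/mol = 0.14377 mol
mass O = 2.926 − (2.0144 + 0.14492) = 0.76665 g → mol O = 0.76665 ÷ 15.999 = 0.047918 mol
Divide by the smallest (0.047918 mol): C 3.500, H 3.000, O 1.000
Multiplying each by 2 gives whole numbers: C 7.00, H 6.00, O 2.00
Empirical formula: C7H6O2
Empirical-formula mass = 122.12 g/mol; 244 ÷ 122.12 ≈ 2, so the molecular formula is C14H12O4.

C14H12O4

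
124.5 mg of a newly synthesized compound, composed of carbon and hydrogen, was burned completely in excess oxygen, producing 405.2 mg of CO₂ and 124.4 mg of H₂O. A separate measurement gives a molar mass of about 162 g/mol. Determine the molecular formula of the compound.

C12H18

mol C = 0.4052 g CO₂ ÷ 44.009 g/mol = 0.0092072 mol
mol H = 2 × 0.1244 g H₂O ÷ 18.015 g/mol = 0.013811 mol
Divide by the smallest (0.0092072 mol): C 1.000, H 1.500
Multiplying each by 2 gives whole numbers: C 2.00, H 3.00
Empirical formula: C2H3
Empirical-formula mass = 27.05 g/mol; 162 ÷ 27.05 ≈ 6, so the molecular formula is C12H18.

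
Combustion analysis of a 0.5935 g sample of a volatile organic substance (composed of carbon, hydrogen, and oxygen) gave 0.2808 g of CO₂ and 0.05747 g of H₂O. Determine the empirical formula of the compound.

CHO5

mol C = 0.2808 g CO₂ ÷ 44.009 g/mol = 0.0063805 mol
mol H = 2 × 0.05747 g H₂O ÷ 18.015 g/mol = 0.0063802 mol
mass O = 0.5935 − (0.076636 + 0.0064313) = 0.51043 g → mol O = 0.51043 ÷ 15.999 = 0.031904 mol
Divide by the smallest (0.0063802 mol): C 1.000, H 1.000, O 5.000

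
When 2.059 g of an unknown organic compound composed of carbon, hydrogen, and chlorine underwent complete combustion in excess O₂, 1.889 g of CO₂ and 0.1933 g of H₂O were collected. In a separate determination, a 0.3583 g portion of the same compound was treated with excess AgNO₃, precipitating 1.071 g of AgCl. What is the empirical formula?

mol C = 1.889 g CO₂ ÷ 44.009 g/mol = 0.042923 mol
mol H = 2 × 0.1933 g H₂O ÷ 18.015 g/mol = 0.021460 mol
From the AgCl data: mol Cl per gram of compound = (1.071 ÷ 143.318) ÷ 0.3583 = 0.020857 mol/g, so in the 2.059 g combustion sample mol Cl = 0.042944 mol
Divide by the smallest (0.021460 mol): C 2.000, H 1.000, Cl 2.001

C2HCl2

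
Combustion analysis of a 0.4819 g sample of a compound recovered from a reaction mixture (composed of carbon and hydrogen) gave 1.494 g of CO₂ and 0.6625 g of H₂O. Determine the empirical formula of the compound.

C6H13

mol C = 1.494 g CO₂ ÷ 44.009 g/mol = 0.033948 mol
mol H = 2 × 0.6625 g H₂O ÷ 18.015 g/mol = 0.073550 mol
Divide by the smallest (0.033948 mol): C 1.000, H 2.167
Multiplying each by 6 gives whole numbers: C 6.00, H 13.00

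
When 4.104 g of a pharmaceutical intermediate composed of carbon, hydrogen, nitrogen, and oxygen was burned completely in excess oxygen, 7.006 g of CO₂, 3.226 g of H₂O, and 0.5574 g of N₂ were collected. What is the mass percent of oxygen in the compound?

31.03%

mol C = 7.006 g CO₂ ÷ 44.009 g/mol = 0.15919 mol
mol H = 2 × 3.226 g H₂O ÷ 18.015 g/mol = 0.35815 mol
mol N = 2 × 0.5574 g N₂ ÷ 28.014 g/mol = 0.039794 mol
mass O = 4.104 − (1.9121 + 0.36101 + 0.55740) = 1.2735 g → mol O = 1.2735 ÷ 15.999 = 0.079599 mol
mass % O = 1.2735 g ÷ 4.104 g × 100%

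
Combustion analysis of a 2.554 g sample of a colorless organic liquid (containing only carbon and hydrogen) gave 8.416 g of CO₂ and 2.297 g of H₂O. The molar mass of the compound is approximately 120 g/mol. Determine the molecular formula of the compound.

mol C = 8.416 g CO₂ ÷ 44.009 g/mol = 0.19123 mol
mol H = 2 × 2.297 g H₂O ÷ 18.015 g/mol = 0.25501 mol
Divide by the smallest (0.19123 mol): C 1.000, H 1.333
Multiplying each by 3 gives whole numbers: C 3.00, H 4.00
Empirical formula: C3H4
Empirical-formula mass = 40.06 g/mol; 120 ÷ 40.06 ≈ 3, so the molecular formula is C9H12.

C9H12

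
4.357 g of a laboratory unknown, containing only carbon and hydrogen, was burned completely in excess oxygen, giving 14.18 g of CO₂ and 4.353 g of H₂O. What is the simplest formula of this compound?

C2H3

mol C = 14.18 g CO₂ ÷ 44.009 g/mol = 0.32221 mol
mol H = 2 × 4.353 g H₂O ÷ 18.015 g/mol = 0.48326 mol
Divide by the smallest (0.32221 mol): C 1.000, H 1.500
Multiplying each by 2 gives whole numbers: C 2.00, H 3.00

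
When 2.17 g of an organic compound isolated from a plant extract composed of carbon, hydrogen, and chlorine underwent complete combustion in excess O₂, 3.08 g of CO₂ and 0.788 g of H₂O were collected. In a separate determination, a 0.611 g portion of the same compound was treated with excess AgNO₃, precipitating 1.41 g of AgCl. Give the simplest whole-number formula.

mol C = 3.08 g CO₂ ÷ 44.009 g/mol = 0.06999 mol
mol H = 2 × 0.788 g H₂O ÷ 18.015 g/mol = 0.08748 mol
From the AgCl data: mol Cl per gram of compound = (1.41 ÷ 143.318) ÷ 0.611 = 0.01610 mol/g, so in the 2.17 g combustion sample mol Cl = 0.03494 mol
Divide by the smallest (0.03494 mol): C 2.003, H 2.504, Cl 1.000
Multiplying each by 2 gives whole numbers: C 4.01, H 5.01, Cl 2.00

C4H5Cl2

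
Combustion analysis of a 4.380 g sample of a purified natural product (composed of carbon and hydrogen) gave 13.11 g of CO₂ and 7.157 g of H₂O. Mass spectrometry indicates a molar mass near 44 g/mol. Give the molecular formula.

C3H8

mol C = 13.11 g CO₂ ÷ 44.009 g/mol = 0.29789 mol
mol H = 2 × 7.157 g H₂O ÷ 18.015 g/mol = 0.79456 mol
Divide by the smallest (0.29789 mol): C 1.000, H 2.667
Multiplying each by 3 gives whole numbers: C 3.00, H 8.00
Empirical formula: C3H8
Empirical-formula mass = 44.10 g/mol; 44 ÷ 44.10 ≈ 1, so the molecular formula is C3H8.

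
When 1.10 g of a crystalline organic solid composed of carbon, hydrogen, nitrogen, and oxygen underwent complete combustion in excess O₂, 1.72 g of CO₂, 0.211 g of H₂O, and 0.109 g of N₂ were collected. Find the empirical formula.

mol C = 1.72 g CO₂ ÷ 44.009 g/mol = 0.03908 mol
mol H = 2 × 0.211 g H₂O ÷ 18.015 g/mol = 0.02342 mol
mol N = 2 × 0.109 g N₂ ÷ 28.014 g/mol = 0.007782 mol
mass O = 1.10 − (0.4694 + 0.02361 + 0.1090) = 0.4980 g → mol O = 0.4980 ÷ 15.999 = 0.03112 mol
Divide by the smallest (0.007782 mol): C 5.022, H 3.010, N 1.000, O 4.000

C5H3NO4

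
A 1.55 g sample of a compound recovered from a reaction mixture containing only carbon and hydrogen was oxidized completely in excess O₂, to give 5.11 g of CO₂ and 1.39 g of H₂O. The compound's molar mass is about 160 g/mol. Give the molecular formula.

C12H16

mol C = 5.11 g CO₂ ÷ 44.009 g/mol = 0.1161 mol
mol H = 2 × 1.39 g H₂O ÷ 18.015 g/mol = 0.1543 mol
Divide by the smallest (0.1161 mol): C 1.000, H 1.329
Multiplying each by 3 gives whole numbers: C 3.00, H 3.99
Empirical formula: C3H4
Empirical-formula mass = 40.06 g/mol; 160 ÷ 40.06 ≈ 4, so the molecular formula is C12H16.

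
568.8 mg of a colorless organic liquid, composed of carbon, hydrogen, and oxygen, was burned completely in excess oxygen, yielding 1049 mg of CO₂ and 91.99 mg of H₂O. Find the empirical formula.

mol C = 1.049 g CO₂ ÷ 44.009 g/mol = 0.023836 mol
mol H = 2 × 0.09199 g H₂O ÷ 18.015 g/mol = 0.010213 mol
mass O = 0.5688 − (0.28629 + 0.010294) = 0.27221 g → mol O = 0.27221 ÷ 15.999 = 0.017014 mol
Divide by the smallest (0.010213 mol): C 2.334, H 1.000, O 1.666
Multiplying each by 3 gives whole numbers: C 7.00, H 3.00, O 5.00

C7H3O5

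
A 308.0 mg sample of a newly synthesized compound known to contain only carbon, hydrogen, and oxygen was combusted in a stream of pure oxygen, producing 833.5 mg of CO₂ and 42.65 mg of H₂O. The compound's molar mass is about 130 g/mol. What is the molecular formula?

C8H2O2

mol C = 0.8335 g CO₂ ÷ 44.009 g/mol = 0.018939 mol
mol H = 2 × 0.04265 g H₂O ÷ 18.015 g/mol = 0.0047349 mol
mass O = 0.3080 − (0.22748 + 0.0047728) = 0.075747 g → mol O = 0.075747 ÷ 15.999 = 0.0047345 mol
Divide by the smallest (0.0047345 mol): C 4.000, H 1.000, O 1.000
Empirical formula: C4HO
Empirical-formula mass = 65.05 g/mol; 130 ÷ 65.05 ≈ 2, so the molecular formula is C8H2O2.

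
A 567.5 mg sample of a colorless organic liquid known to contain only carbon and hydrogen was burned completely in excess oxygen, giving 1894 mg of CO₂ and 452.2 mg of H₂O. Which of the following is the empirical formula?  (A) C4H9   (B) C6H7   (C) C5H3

(B) C6H7

mol C = 1.894 g CO₂ ÷ 44.009 g/mol = 0.043037 mol
mol H = 2 × 0.4522 g H₂O ÷ 18.015 g/mol = 0.050203 mol
Divide by the smallest (0.043037 mol): C 1.000, H 1.167
Multiplying each by 6 gives whole numbers: C 6.00, H 7.00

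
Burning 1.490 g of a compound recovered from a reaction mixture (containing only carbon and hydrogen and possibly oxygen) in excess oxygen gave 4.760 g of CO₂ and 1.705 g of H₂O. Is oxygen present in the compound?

no

mol C = 4.760 g CO₂ ÷ 44.009 g/mol = 0.10816 mol
mol H = 2 × 1.705 g H₂O ÷ 18.015 g/mol = 0.18929 mol
C and H together account for 1.4899 g — essentially the entire 1.490 g sample — so the compound contains no oxygen.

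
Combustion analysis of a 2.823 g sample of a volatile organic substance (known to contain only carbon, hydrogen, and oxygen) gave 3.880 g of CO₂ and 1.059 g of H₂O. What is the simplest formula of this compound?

mol C = 3.880 g CO₂ ÷ 44.009 g/mol = 0.088164 mol
mol H = 2 × 1.059 g H₂O ÷ 18.015 g/mol = 0.11757 mol
mass O = 2.823 − (1.0589 + 0.11851) = 1.6456 g → mol O = 1.6456 ÷ 15.999 = 0.10285 mol
Divide by the smallest (0.088164 mol): C 1.000, H 1.334, O 1.167
Multiplying each by 6 gives whole numbers: C 6.00, H 8.00, O 7.00

C6H8O7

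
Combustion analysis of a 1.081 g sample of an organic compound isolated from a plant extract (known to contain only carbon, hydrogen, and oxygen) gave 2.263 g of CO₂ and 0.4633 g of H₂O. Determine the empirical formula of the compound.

C2H2O

mol C = 2.263 g CO₂ ÷ 44.009 g/mol = 0.051421 mol
mol H = 2 × 0.4633 g H₂O ÷ 18.015 g/mol = 0.051435 mol
mass O = 1.081 − (0.61762 + 0.051846) = 0.41153 g → mol O = 0.41153 ÷ 15.999 = 0.025722 mol
Divide by the smallest (0.025722 mol): C 1.999, H 2.000, O 1.000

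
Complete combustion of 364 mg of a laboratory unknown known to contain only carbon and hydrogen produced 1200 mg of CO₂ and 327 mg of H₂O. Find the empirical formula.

C3H4

mol C = 1.20 g CO₂ ÷ 44.009 g/mol = 0.02727 mol
mol H = 2 × 0.327 g H₂O ÷ 18.015 g/mol = 0.03630 mol
Divide by the smallest (0.02727 mol): C 1.000, H 1.331
Multiplying each by 3 gives whole numbers: C 3.00, H 3.99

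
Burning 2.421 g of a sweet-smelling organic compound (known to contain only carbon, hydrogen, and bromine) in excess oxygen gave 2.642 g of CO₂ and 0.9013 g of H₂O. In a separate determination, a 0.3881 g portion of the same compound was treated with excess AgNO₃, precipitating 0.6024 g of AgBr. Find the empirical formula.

C3H5Br

mol C = 2.642 g CO₂ ÷ 44.009 g/mol = 0.060033 mol
mol H = 2 × 0.9013 g H₂O ÷ 18.015 g/mol = 0.10006 mol
From the AgBr data: mol Br per gram of compound = (0.6024 ÷ 187.772) ÷ 0.3881 = 0.0082663 mol/g, so in the 2.421 g combustion sample mol Br = 0.020013 mol
Divide by the smallest (0.020013 mol): C 3.000, H 5.000, Br 1.000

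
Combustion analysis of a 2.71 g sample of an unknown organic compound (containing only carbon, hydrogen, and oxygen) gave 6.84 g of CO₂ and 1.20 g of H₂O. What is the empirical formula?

C7H6O2

mol C = 6.84 g CO₂ ÷ 44.009 g/mol = 0.1554 mol
mol H = 2 × 1.20 g H₂O ÷ 18.015 g/mol = 0.1332 mol
mass O = 2.71 − (1.867 + 0.1343) = 0.7089 g → mol O = 0.7089 ÷ 15.999 = 0.04431 mol
Divide by the smallest (0.04431 mol): C 3.508, H 3.007, O 1.000
Multiplying each by 2 gives whole numbers: C 7.02, H 6.01, O 2.00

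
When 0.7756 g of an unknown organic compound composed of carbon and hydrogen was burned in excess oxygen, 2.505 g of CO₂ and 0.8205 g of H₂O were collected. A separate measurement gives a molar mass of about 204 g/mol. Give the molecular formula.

mol C = 2.505 g CO₂ ÷ 44.009 g/mol = 0.056920 mol
mol H = 2 × 0.8205 g H₂O ÷ 18.015 g/mol = 0.091091 mol
Divide by the smallest (0.056920 mol): C 1.000, H 1.600
Multiplying each by 5 gives whole numbers: C 5.00, H 8.00
Empirical formula: C5H8
Empirical-formula mass = 68.12 g/mol; 204 ÷ 68.12 ≈ 3, so the molecular formula is C15H24.

C15H24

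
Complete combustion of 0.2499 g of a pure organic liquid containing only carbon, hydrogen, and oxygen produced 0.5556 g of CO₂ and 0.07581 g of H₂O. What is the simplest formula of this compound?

C9H6O4

mol C = 0.5556 g CO₂ ÷ 44.009 g/mol = 0.012625 mol
mol H = 2 × 0.07581 g H₂O ÷ 18.015 g/mol = 0.0084163 mol
mass O = 0.2499 − (0.15164 + 0.0084837) = 0.089781 g → mol O = 0.089781 ÷ 15.999 = 0.0056117 mol
Divide by the smallest (0.0056117 mol): C 2.250, H 1.500, O 1.000
Multiplying each by 4 gives whole numbers: C 9.00, H 6.00, O 4.00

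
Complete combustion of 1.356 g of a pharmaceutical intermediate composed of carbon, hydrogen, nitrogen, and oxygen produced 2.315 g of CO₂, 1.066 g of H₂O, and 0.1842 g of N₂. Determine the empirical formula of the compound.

mol C = 2.315 g CO₂ ÷ 44.009 g/mol = 0.052603 mol
mol H = 2 × 1.066 g H₂O ÷ 18.015 g/mol = 0.11835 mol
mol N = 2 × 0.1842 g N₂ ÷ 28.014 g/mol = 0.013151 mol
mass O = 1.356 − (0.63181 + 0.11929 + 0.18420) = 0.42069 g → mol O = 0.42069 ÷ 15.999 = 0.026295 mol
Divide by the smallest (0.013151 mol): C 4.000, H 8.999, N 1.000, O 2.000

C4H9NO2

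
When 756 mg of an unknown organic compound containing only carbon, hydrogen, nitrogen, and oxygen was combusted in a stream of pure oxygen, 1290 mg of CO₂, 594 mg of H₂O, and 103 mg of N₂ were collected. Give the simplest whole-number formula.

mol C = 1.29 g CO₂ ÷ 44.009 g/mol = 0.02931 mol
mol H = 2 × 0.594 g H₂O ÷ 18.015 g/mol = 0.06595 mol
mol N = 2 × 0.103 g N₂ ÷ 28.014 g/mol = 0.007353 mol
mass O = 0.756 − (0.3521 + 0.06647 + 0.1030) = 0.2345 g → mol O = 0.2345 ÷ 15.999 = 0.01465 mol
Divide by the smallest (0.007353 mol): C 3.986, H 8.968, N 1.000, O 1.993

C4H9NO2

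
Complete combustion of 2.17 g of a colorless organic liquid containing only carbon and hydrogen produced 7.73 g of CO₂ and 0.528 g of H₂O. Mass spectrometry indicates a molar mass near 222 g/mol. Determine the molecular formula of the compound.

C18H6

mol C = 7.73 g CO₂ ÷ 44.009 g/mol = 0.1756 mol
mol H = 2 × 0.528 g H₂O ÷ 18.015 g/mol = 0.05862 mol
Divide by the smallest (0.05862 mol): C 2.996, H 1.000
Empirical formula: C3H
Empirical-formula mass = 37.04 g/mol; 222 ÷ 37.04 ≈ 6, so the molecular formula is C18H6.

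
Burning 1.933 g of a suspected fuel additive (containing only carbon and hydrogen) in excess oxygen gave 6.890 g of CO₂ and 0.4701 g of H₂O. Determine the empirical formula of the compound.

C3H

mol C = 6.890 g CO₂ ÷ 44.009 g/mol = 0.15656 mol
mol H = 2 × 0.4701 g H₂O ÷ 18.015 g/mol = 0.052190 mol
Divide by the smallest (0.052190 mol): C 3.000, H 1.000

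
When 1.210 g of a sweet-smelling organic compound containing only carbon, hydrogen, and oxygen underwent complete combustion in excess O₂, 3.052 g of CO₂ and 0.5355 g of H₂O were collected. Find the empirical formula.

C7H6O2

mol C = 3.052 g CO₂ ÷ 44.009 g/mol = 0.069349 mol
mol H = 2 × 0.5355 g H₂O ÷ 18.015 g/mol = 0.059450 mol
mass O = 1.210 − (0.83296 + 0.059926) = 0.31712 g → mol O = 0.31712 ÷ 15.999 = 0.019821 mol
Divide by the smallest (0.019821 mol): C 3.499, H 2.999, O 1.000
Multiplying each by 2 gives whole numbers: C 7.00, H 6.00, O 2.00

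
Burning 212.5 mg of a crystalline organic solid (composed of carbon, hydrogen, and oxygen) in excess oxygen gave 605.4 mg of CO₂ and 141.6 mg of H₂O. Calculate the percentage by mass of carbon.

mol C = 0.6054 g CO₂ ÷ 44.009 g/mol = 0.013756 mol
mol H = 2 × 0.1416 g H₂O ÷ 18.015 g/mol = 0.015720 mol
mass O = 0.2125 − (0.16523 + 0.015846) = 0.031427 g → mol O = 0.031427 ÷ 15.999 = 0.0019643 mol
mass % C = 0.16523 g ÷ 0.2125 g × 100%

77.75%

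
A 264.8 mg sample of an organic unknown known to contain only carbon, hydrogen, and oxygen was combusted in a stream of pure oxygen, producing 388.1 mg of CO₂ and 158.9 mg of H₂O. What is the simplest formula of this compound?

CH2O

mol C = 0.3881 g CO₂ ÷ 44.009 g/mol = 0.0088187 mol
mol H = 2 × 0.1589 g H₂O ÷ 18.015 g/mol = 0.017641 mol
mass O = 0.2648 − (0.10592 + 0.017782) = 0.14110 g → mol O = 0.14110 ÷ 15.999 = 0.0088191 mol
Divide by the smallest (0.0088187 mol): C 1.000, H 2.000, O 1.000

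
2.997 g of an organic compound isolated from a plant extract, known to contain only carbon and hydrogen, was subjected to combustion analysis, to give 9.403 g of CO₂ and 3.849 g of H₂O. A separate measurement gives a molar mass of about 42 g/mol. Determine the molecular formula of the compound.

C3H6

mol C = 9.403 g CO₂ ÷ 44.009 g/mol = 0.21366 mol
mol H = 2 × 3.849 g H₂O ÷ 18.015 g/mol = 0.42731 mol
Divide by the smallest (0.21366 mol): C 1.000, H 2.000
Empirical formula: CH2
Empirical-formula mass = 14.03 g/mol; 42 ÷ 14.03 ≈ 3, so the molecular formula is C3H6.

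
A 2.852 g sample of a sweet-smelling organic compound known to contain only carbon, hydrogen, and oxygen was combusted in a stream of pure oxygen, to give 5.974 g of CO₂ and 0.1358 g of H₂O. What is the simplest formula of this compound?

mol C = 5.974 g CO₂ ÷ 44.009 g/mol = 0.13574 mol
mol H = 2 × 0.1358 g H₂O ÷ 18.015 g/mol = 0.015076 mol
mass O = 2.852 − (1.6304 + 0.015197) = 1.2064 g → mol O = 1.2064 ÷ 15.999 = 0.075403 mol
Divide by the smallest (0.015076 mol): C 9.004, H 1.000, O 5.001

C9HO5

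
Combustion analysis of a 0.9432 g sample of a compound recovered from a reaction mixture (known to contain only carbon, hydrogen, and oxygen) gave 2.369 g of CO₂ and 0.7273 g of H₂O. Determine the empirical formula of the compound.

C4H6O

mol C = 2.369 g CO₂ ÷ 44.009 g/mol = 0.053830 mol
mol H = 2 × 0.7273 g H₂O ÷ 18.015 g/mol = 0.080744 mol
mass O = 0.9432 − (0.64655 + 0.081390) = 0.21526 g → mol O = 0.21526 ÷ 15.999 = 0.013455 mol
Divide by the smallest (0.013455 mol): C 4.001, H 6.001, O 1.000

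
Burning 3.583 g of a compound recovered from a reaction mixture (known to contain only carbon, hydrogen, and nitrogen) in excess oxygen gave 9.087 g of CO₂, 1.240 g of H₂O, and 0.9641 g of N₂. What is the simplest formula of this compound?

mol C = 9.087 g CO₂ ÷ 44.009 g/mol = 0.20648 mol
mol H = 2 × 1.240 g H₂O ÷ 18.015 g/mol = 0.13766 mol
mol N = 2 × 0.9641 g N₂ ÷ 28.014 g/mol = 0.068830 mol
Divide by the smallest (0.068830 mol): C 3.000, H 2.000, N 1.000

C3H2N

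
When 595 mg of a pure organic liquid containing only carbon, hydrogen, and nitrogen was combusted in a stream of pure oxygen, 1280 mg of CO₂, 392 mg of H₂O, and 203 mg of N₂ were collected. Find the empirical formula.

C2H3N

mol C = 1.28 g CO₂ ÷ 44.009 g/mol = 0.02908 mol
mol H = 2 × 0.392 g H₂O ÷ 18.015 g/mol = 0.04352 mol
mol N = 2 × 0.203 g N₂ ÷ 28.014 g/mol = 0.01449 mol
Divide by the smallest (0.01449 mol): C 2.007, H 3.003, N 1.000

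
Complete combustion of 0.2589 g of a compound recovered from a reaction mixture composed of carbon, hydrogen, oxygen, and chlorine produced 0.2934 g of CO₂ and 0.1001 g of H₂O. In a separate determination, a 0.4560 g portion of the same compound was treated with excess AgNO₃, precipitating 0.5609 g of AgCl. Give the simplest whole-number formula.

mol C = 0.2934 g CO₂ ÷ 44.009 g/mol = 0.0066668 mol
mol H = 2 × 0.1001 g H₂O ÷ 18.015 g/mol = 0.011113 mol
From the AgCl data: mol Cl per gram of compound = (0.5609 ÷ 143.318) ÷ 0.4560 = 0.0085826 mol/g, so in the 0.2589 g combustion sample mol Cl = 0.0022220 mol
mass O = 0.2589 − (0.080075 + 0.011202 + 0.078771) = 0.088852 g → mol O = 0.088852 ÷ 15.999 = 0.0055536 mol
Divide by the smallest (0.0022220 mol): C 3.000, H 5.001, Cl 1.000, O 2.499
Multiplying each by 2 gives whole numbers: C 6.00, H 10.00, Cl 2.00, O 5.00

C6H10Cl2O5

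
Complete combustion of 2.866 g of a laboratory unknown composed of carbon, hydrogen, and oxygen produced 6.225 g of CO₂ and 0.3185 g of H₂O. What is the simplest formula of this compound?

C4HO2

mol C = 6.225 g CO₂ ÷ 44.009 g/mol = 0.14145 mol
mol H = 2 × 0.3185 g H₂O ÷ 18.015 g/mol = 0.035359 mol
mass O = 2.866 − (1.6989 + 0.035642) = 1.1314 g → mol O = 1.1314 ÷ 15.999 = 0.070718 mol
Divide by the smallest (0.035359 mol): C 4.000, H 1.000, O 2.000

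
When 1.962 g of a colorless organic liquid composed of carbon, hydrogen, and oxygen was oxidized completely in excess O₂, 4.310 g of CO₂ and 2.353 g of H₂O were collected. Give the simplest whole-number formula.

C3H8O

mol C = 4.310 g CO₂ ÷ 44.009 g/mol = 0.097935 mol
mol H = 2 × 2.353 g H₂O ÷ 18.015 g/mol = 0.26123 mol
mass O = 1.962 − (1.1763 + 0.26332) = 0.52239 g → mol O = 0.52239 ÷ 15.999 = 0.032652 mol
Divide by the smallest (0.032652 mol): C 2.999, H 8.000, O 1.000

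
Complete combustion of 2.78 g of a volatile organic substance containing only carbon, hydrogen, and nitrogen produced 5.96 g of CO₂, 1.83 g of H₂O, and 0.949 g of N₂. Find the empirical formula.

C2H3N

mol C = 5.96 g CO₂ ÷ 44.009 g/mol = 0.1354 mol
mol H = 2 × 1.83 g H₂O ÷ 18.015 g/mol = 0.2032 mol
mol N = 2 × 0.949 g N₂ ÷ 28.014 g/mol = 0.06775 mol
Divide by the smallest (0.06775 mol): C 1.999, H 2.999, N 1.000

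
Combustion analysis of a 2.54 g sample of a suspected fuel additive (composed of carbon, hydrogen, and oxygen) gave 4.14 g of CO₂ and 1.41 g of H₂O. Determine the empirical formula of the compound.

mol C = 4.14 g CO₂ ÷ 44.009 g/mol = 0.09407 mol
mol H = 2 × 1.41 g H₂O ÷ 18.015 g/mol = 0.1565 mol
mass O = 2.54 − (1.130 + 0.1578) = 1.252 g → mol O = 1.252 ÷ 15.999 = 0.07827 mol
Divide by the smallest (0.07827 mol): C 1.202, H 2.000, O 1.000
Multiplying each by 5 gives whole numbers: C 6.01, H 10.00, O 5.00

C6H10O5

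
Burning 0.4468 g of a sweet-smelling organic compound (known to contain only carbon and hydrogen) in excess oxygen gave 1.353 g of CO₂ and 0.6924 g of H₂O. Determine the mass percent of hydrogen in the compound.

17.34%

mol C = 1.353 g CO₂ ÷ 44.009 g/mol = 0.030744 mol
mol H = 2 × 0.6924 g H₂O ÷ 18.015 g/mol = 0.076869 mol
mass % H = 0.077484 g ÷ 0.4468 g × 100%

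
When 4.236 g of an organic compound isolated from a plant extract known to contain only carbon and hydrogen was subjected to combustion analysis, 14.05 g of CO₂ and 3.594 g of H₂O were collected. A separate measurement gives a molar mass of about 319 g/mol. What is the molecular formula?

C24H30

mol C = 14.05 g CO₂ ÷ 44.009 g/mol = 0.31925 mol
mol H = 2 × 3.594 g H₂O ÷ 18.015 g/mol = 0.39900 mol
Divide by the smallest (0.31925 mol): C 1.000, H 1.250
Multiplying each by 4 gives whole numbers: C 4.00, H 5.00
Empirical formula: C4H5
Empirical-formula mass = 53.08 g/mol; 319 ÷ 53.08 ≈ 6, so the molecular formula is C24H30.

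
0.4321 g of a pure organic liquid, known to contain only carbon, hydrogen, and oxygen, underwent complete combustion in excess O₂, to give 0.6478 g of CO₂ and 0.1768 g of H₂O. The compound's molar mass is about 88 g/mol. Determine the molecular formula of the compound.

mol C = 0.6478 g CO₂ ÷ 44.009 g/mol = 0.014720 mol
mol H = 2 × 0.1768 g H₂O ÷ 18.015 g/mol = 0.019628 mol
mass O = 0.4321 − (0.17680 + 0.019785) = 0.23552 g → mol O = 0.23552 ÷ 15.999 = 0.014721 mol
Divide by the smallest (0.014720 mol): C 1.000, H 1.333, O 1.000
Multiplying each by 3 gives whole numbers: C 3.00, H 4.00, O 3.00
Empirical formula: C3H4O3
Empirical-formula mass = 88.06 g/mol; 88 ÷ 88.06 ≈ 1, so the molecular formula is C3H4O3.

C3H4O3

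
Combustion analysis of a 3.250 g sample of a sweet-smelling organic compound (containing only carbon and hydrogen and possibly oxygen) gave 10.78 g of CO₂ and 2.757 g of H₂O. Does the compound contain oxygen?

mol C = 10.78 g CO₂ ÷ 44.009 g/mol = 0.24495 mol
mol H = 2 × 2.757 g H₂O ÷ 18.015 g/mol = 0.30608 mol
C and H together account for 3.2506 g — essentially the entire 3.250 g sample — so the compound contains no oxygen.

no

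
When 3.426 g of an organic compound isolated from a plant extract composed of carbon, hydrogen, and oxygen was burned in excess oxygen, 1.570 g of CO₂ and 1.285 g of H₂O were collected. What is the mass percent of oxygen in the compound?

mol C = 1.570 g CO₂ ÷ 44.009 g/mol = 0.035675 mol
mol H = 2 × 1.285 g H₂O ÷ 18.015 g/mol = 0.14266 mol
mass O = 3.426 − (0.42849 + 0.14380) = 2.8537 g → mol O = 2.8537 ÷ 15.999 = 0.17837 mol
mass % O = 2.8537 g ÷ 3.426 g × 100%

83.30%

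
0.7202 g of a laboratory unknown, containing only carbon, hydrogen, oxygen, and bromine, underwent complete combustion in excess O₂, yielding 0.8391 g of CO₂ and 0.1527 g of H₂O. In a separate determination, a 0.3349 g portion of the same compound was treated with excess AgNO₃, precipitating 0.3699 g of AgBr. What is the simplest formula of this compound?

mol C = 0.8391 g CO₂ ÷ 44.009 g/mol = 0.019067 mol
mol H = 2 × 0.1527 g H₂O ÷ 18.015 g/mol = 0.016953 mol
From the AgBr data: mol Br per gram of compound = (0.3699 ÷ 187.772) ÷ 0.3349 = 0.0058822 mol/g, so in the 0.7202 g combustion sample mol Br = 0.0042363 mol
mass O = 0.7202 − (0.22901 + 0.017088 + 0.33850) = 0.13560 g → mol O = 0.13560 ÷ 15.999 = 0.0084757 mol
Divide by the smallest (0.0042363 mol): C 4.501, H 4.002, Br 1.000, O 2.001
Multiplying each by 2 gives whole numbers: C 9.00, H 8.00, Br 2.00, O 4.00

C9H8Br2O4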